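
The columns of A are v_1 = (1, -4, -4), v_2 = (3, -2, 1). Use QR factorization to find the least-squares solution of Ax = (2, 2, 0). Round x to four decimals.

x = (-0.2373, 0.2615)

v_1 = (1, -4, -4); ‖v_1‖ = 5.7446, so q_1 = (0.1741, -0.6963, -0.6963).
q_1·v_2 = 0.1741·3 + (-0.6963)·(-2) + (-0.6963)·1 = 1.2185.
u_2 = v_2 − 1.2185·q_1 = (2.7879, -1.1515, 1.8485).
‖u_2‖ = 3.5377, so q_2 = (0.7881, -0.3255, 0.5225).
Qᵀb = (-1.0445, 0.9251).
Back-substitute: x_2 = 0.9251/3.5377 = 0.2615.
x_1 = (-1.0445 − 1.2185·0.2615)/5.7446 = -0.2373.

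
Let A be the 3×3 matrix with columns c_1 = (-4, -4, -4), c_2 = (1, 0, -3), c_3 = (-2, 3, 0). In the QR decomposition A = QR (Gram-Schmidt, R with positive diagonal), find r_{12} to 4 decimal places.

c_1 = (-4, -4, -4); ‖c_1‖ = 6.9282, so q_1 = (-0.5774, -0.5774, -0.5774).
r_{12} = q_1·c_2 = 1.1547.

r_{12} = 1.1547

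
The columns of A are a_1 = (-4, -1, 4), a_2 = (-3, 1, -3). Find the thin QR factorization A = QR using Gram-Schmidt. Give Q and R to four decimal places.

q_1 = a_1/‖a_1‖ = (-4, -1, 4)/5.7446 = (-0.6963, -0.1741, 0.6963).
r_{12} = q_1·a_2 = -0.1741.
u_2 = a_2 + 0.1741·q_1 = (-3.1212, 0.9697, -2.8788).
‖u_2‖ = 4.3554, so q_2 = (-0.7166, 0.2226, -0.6610).

Q = [[-0.6963, -0.7166], [-0.1741, 0.2226], [0.6963, -0.6610]], R = [[5.7446, -0.1741], [0.0000, 4.3554]]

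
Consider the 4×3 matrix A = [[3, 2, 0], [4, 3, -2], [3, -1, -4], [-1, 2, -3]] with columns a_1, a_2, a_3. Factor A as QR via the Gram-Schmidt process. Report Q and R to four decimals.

Q = [[0.5071, 0.2440, 0.3466], [0.6761, 0.4172, 0.0302], [0.5071, -0.5826, -0.6210], [-0.1690, 0.6534, -0.7024]], R = [[5.9161, 2.1974, -2.8735], [0.0000, 3.6292, -0.4645], [0.0000, 0.0000, 4.5307]]

a_1 = (3, 4, 3, -1); ‖a_1‖ = 5.9161, so e_1 = (0.5071, 0.6761, 0.5071, -0.1690).
e_1·a_2 = 0.5071·2 + 0.6761·3 + 0.5071·(-1) + (-0.1690)·2 = 2.1974.
u_2 = a_2 − 2.1974·e_1 = (0.8857, 1.5143, -2.1143, 2.3714).
‖u_2‖ = 3.6292, so e_2 = (0.2440, 0.4172, -0.5826, 0.6534).
e_1·a_3 = 0.5071·0 + 0.6761·(-2) + 0.5071·(-4) + (-0.1690)·(-3) = -2.8735; e_2·a_3 = 0.2440·0 + 0.4172·(-2) + (-0.5826)·(-4) + 0.6534·(-3) = -0.4645.
u_3 = a_3 + 2.8735·e_1 + 0.4645·e_2 = (1.5705, 0.1367, -2.8134, -3.1822).
‖u_3‖ = 4.5307, so e_3 = (0.3466, 0.0302, -0.6210, -0.7024).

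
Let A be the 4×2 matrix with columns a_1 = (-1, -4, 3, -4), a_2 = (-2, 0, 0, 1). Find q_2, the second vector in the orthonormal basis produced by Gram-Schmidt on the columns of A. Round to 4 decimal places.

q_2 = (-0.9246, -0.0860, 0.0645, 0.3655)

a_1 = (-1, -4, 3, -4); ‖a_1‖ = 6.4807, so q_1 = (-0.1543, -0.6172, 0.4629, -0.6172).
q_1·a_2 = (-0.1543)·(-2) + (-0.6172)·0 + 0.4629·0 + (-0.6172)·1 = -0.3086.
u_2 = a_2 + 0.3086·q_1 = (-2.0476, -0.1905, 0.1429, 0.8095).
‖u_2‖ = 2.2147, so q_2 = (-0.9246, -0.0860, 0.0645, 0.3655).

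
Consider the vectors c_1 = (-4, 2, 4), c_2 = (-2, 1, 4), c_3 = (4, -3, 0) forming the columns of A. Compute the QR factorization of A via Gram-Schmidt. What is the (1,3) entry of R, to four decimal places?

r_{13} = -3.6667

c_1 = (-4, 2, 4); ‖c_1‖ = 6.0000, so e_1 = (-0.6667, 0.3333, 0.6667).
r_{13} = e_1·c_3 = -3.6667.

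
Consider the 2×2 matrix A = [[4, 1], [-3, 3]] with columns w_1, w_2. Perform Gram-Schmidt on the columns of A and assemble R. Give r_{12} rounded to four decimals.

r_{12} = -1.0000

w_1 = (4, -3); ‖w_1‖ = 5.0000, so e_1 = (0.8000, -0.6000).
r_{12} = e_1·w_2 = -1.0000.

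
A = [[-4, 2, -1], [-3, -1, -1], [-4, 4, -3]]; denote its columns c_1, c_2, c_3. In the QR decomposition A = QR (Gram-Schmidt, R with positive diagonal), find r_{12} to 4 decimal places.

e_1 = c_1/‖c_1‖ = (-4, -3, -4)/6.4031 = (-0.6247, -0.4685, -0.6247).
r_{12} = e_1·c_2 = -3.2796.

r_{12} = -3.2796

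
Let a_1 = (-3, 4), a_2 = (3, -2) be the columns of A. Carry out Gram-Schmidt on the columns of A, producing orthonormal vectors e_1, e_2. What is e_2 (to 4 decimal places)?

a_1 = (-3, 4); ‖a_1‖ = 5.0000, so e_1 = (-0.6000, 0.8000).
e_1·a_2 = (-0.6000)·3 + 0.8000·(-2) = -3.4000.
u_2 = a_2 + 3.4000·e_1 = (0.9600, 0.7200).
‖u_2‖ = 1.2000, so e_2 = (0.8000, 0.6000).

e_2 = (0.8000, 0.6000)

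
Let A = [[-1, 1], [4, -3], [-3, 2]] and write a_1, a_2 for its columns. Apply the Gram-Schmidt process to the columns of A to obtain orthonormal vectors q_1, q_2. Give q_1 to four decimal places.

q_1 = (-0.1961, 0.7845, -0.5883)

a_1 = (-1, 4, -3); ‖a_1‖ = 5.0990, so q_1 = (-0.1961, 0.7845, -0.5883).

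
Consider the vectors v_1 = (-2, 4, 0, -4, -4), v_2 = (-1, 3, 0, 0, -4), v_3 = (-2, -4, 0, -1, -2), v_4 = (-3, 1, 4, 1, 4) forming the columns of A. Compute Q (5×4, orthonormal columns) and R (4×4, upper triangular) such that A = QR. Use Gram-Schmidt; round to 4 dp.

v_1 = (-2, 4, 0, -4, -4); ‖v_1‖ = 7.2111, so q_1 = (-0.2774, 0.5547, 0.0000, -0.5547, -0.5547).
q_1·v_2 = (-0.2774)·(-1) + 0.5547·3 + 0.0000·0 + (-0.5547)·0 + (-0.5547)·(-4) = 4.1603.
u_2 = v_2 − 4.1603·q_1 = (0.1538, 0.6923, 0.0000, 2.3077, -1.6923).
‖u_2‖ = 2.9483, so q_2 = (0.0522, 0.2348, 0.0000, 0.7827, -0.5740).
q_1·v_3 = (-0.2774)·(-2) + 0.5547·(-4) + 0.0000·0 + (-0.5547)·(-1) + (-0.5547)·(-2) = 0.0000; q_2·v_3 = 0.0522·(-2) + 0.2348·(-4) + 0.0000·0 + 0.7827·(-1) + (-0.5740)·(-2) = -0.6784.
u_3 = v_3 + 0.0000·q_1 + 0.6784·q_2 = (-1.9646, -3.8407, 0.0000, -0.4690, -2.3894).
‖u_3‖ = 4.9538, so q_3 = (-0.3966, -0.7753, 0.0000, -0.0947, -0.4823).
q_1·v_4 = (-0.2774)·(-3) + 0.5547·1 + 0.0000·4 + (-0.5547)·1 + (-0.5547)·4 = -1.3868; q_2·v_4 = 0.0522·(-3) + 0.2348·1 + 0.0000·4 + 0.7827·1 + (-0.5740)·4 = -1.4350; q_3·v_4 = (-0.3966)·(-3) + (-0.7753)·1 + 0.0000·4 + (-0.0947)·1 + (-0.4823)·4 = -1.6096.
u_4 = v_4 + 1.3868·q_1 + 1.4350·q_2 + 1.6096·q_3 = (-3.9481, 0.8583, 4.0000, 1.2016, 1.6307).
‖u_4‖ = 6.0355, so q_4 = (-0.6541, 0.1422, 0.6627, 0.1991, 0.2702).

Q = [[-0.2774, 0.0522, -0.3966, -0.6541], [0.5547, 0.2348, -0.7753, 0.1422], [0.0000, 0.0000, 0.0000, 0.6627], [-0.5547, 0.7827, -0.0947, 0.1991], [-0.5547, -0.5740, -0.4823, 0.2702]], R = [[7.2111, 4.1603, 0.0000, -1.3868], [0.0000, 2.9483, -0.6784, -1.4350], [0.0000, 0.0000, 4.9538, -1.6096], [0.0000, 0.0000, 0.0000, 6.0355]]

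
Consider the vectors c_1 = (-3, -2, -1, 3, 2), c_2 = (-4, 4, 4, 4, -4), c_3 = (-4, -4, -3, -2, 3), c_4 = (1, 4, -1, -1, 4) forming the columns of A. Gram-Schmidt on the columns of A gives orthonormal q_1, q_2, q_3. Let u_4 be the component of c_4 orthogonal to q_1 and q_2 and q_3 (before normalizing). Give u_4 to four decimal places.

u_4 = (-0.6717, 4.1619, -0.6573, -0.5403, 3.6361)

q_1 = c_1/‖c_1‖ = (-3, -2, -1, 3, 2)/5.1962 = (-0.5774, -0.3849, -0.1925, 0.5774, 0.3849).
r_{12} = q_1·c_2 = 0.7698.
u_2 = c_2 − 0.7698·q_1 = (-3.5556, 4.2963, 4.1481, 3.5556, -4.2963).
‖u_2‖ = 8.9111, so q_2 = (-0.3990, 0.4821, 0.4655, 0.3990, -0.4821).
r_{13} = q_1·c_3 = 4.4264; r_{23} = q_2·c_3 = -3.9734.
u_3 = c_3 − 4.4264·q_1 + 3.9734·q_2 = (-3.0299, -0.3806, -0.2985, -2.9701, -0.6194).
‖u_3‖ = 4.3150, so q_3 = (-0.7022, -0.0882, -0.0692, -0.6883, -0.1435).
r_{14} = q_1·c_4 = -0.9623; r_{24} = q_2·c_4 = -1.2635; r_{34} = q_3·c_4 = -0.8717.
u_4 = c_4 + 0.9623·q_1 + 1.2635·q_2 + 0.8717·q_3 = (-0.6717, 4.1619, -0.6573, -0.5403, 3.6361).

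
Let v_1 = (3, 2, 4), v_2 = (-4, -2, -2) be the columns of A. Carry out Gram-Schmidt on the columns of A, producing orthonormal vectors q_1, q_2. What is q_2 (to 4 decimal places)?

q_2 = (-0.7459, -0.1695, 0.6442)

v_1 = (3, 2, 4); ‖v_1‖ = 5.3852, so q_1 = (0.5571, 0.3714, 0.7428).
q_1·v_2 = 0.5571·(-4) + 0.3714·(-2) + 0.7428·(-2) = -4.4567.
u_2 = v_2 + 4.4567·q_1 = (-1.5172, -0.3448, 1.3103).
‖u_2‖ = 2.0342, so q_2 = (-0.7459, -0.1695, 0.6442).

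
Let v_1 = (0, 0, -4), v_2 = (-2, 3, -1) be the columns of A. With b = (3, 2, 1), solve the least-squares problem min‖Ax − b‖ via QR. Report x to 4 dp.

q_1 = v_1/‖v_1‖ = (0, 0, -4)/4.0000 = (0.0000, 0.0000, -1.0000).
r_{12} = q_1·v_2 = 1.0000.
u_2 = v_2 − 1.0000·q_1 = (-2.0000, 3.0000, 0.0000).
‖u_2‖ = 3.6056, so q_2 = (-0.5547, 0.8321, 0.0000).
Qᵀb = (-1.0000, 0.0000).
Back-substitute: x_2 = 0.0000/3.6056 = 0.0000.
x_1 = (-1.0000 − 1.0000·0.0000)/4.0000 = -0.2500.

x = (-0.2500, 0.0000)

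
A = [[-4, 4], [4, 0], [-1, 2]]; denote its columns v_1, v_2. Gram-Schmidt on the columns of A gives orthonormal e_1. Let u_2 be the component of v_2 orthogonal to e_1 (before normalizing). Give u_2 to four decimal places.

v_1 = (-4, 4, -1); ‖v_1‖ = 5.7446, so e_1 = (-0.6963, 0.6963, -0.1741).
e_1·v_2 = (-0.6963)·4 + 0.6963·0 + (-0.1741)·2 = -3.1334.
u_2 = v_2 + 3.1334·e_1 = (1.8182, 2.1818, 1.4545).

u_2 = (1.8182, 2.1818, 1.4545)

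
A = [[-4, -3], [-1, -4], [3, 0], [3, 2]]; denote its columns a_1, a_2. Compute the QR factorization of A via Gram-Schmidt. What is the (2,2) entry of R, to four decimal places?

a_1 = (-4, -1, 3, 3); ‖a_1‖ = 5.9161, so e_1 = (-0.6761, -0.1690, 0.5071, 0.5071).
e_1·a_2 = (-0.6761)·(-3) + (-0.1690)·(-4) + 0.5071·0 + 0.5071·2 = 3.7187.
u_2 = a_2 − 3.7187·e_1 = (-0.4857, -3.3714, -1.8857, 0.1143).
r_{22} = ‖u_2‖ = 3.8951.

r_{22} = 3.8951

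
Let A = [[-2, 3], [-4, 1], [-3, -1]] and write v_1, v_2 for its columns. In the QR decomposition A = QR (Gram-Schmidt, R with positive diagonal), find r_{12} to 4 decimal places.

v_1 = (-2, -4, -3); ‖v_1‖ = 5.3852, so e_1 = (-0.3714, -0.7428, -0.5571).
r_{12} = e_1·v_2 = -1.2999.

r_{12} = -1.2999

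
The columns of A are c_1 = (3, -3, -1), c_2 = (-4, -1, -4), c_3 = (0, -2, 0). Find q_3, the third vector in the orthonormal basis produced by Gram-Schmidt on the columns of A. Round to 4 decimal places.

q_3 = (-0.4483, -0.6521, 0.6114)

q_1 = c_1/‖c_1‖ = (3, -3, -1)/4.3589 = (0.6882, -0.6882, -0.2294).
r_{12} = q_1·c_2 = -1.1471.
u_2 = c_2 + 1.1471·q_1 = (-3.2105, -1.7895, -4.2632).
‖u_2‖ = 5.6289, so q_2 = (-0.5704, -0.3179, -0.7574).
r_{13} = q_1·c_3 = 1.3765; r_{23} = q_2·c_3 = 0.6358.
u_3 = c_3 − 1.3765·q_1 − 0.6358·q_2 = (-0.5847, -0.8505, 0.7973).
‖u_3‖ = 1.3042, so q_3 = (-0.4483, -0.6521, 0.6114).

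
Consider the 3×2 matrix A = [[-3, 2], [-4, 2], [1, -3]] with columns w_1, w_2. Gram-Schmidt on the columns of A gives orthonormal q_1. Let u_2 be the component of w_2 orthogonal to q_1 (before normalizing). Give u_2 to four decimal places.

w_1 = (-3, -4, 1); ‖w_1‖ = 5.0990, so q_1 = (-0.5883, -0.7845, 0.1961).
q_1·w_2 = (-0.5883)·2 + (-0.7845)·2 + 0.1961·(-3) = -3.3340.
u_2 = w_2 + 3.3340·q_1 = (0.0385, -0.6154, -2.3462).

u_2 = (0.0385, -0.6154, -2.3462)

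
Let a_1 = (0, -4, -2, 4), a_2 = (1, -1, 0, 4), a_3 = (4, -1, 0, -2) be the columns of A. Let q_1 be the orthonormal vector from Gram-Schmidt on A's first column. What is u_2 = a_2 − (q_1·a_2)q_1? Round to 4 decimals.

q_1 = a_1/‖a_1‖ = (0, -4, -2, 4)/6.0000 = (0.0000, -0.6667, -0.3333, 0.6667).
r_{12} = q_1·a_2 = 3.3333.
u_2 = a_2 − 3.3333·q_1 = (1.0000, 1.2222, 1.1111, 1.7778).

u_2 = (1.0000, 1.2222, 1.1111, 1.7778)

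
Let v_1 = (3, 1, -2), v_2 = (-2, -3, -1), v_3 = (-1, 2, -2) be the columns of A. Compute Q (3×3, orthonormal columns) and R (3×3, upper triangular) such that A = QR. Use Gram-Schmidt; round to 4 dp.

e_1 = v_1/‖v_1‖ = (3, 1, -2)/3.7417 = (0.8018, 0.2673, -0.5345).
r_{12} = e_1·v_2 = -1.8708.
u_2 = v_2 + 1.8708·e_1 = (-0.5000, -2.5000, -2.0000).
‖u_2‖ = 3.2404, so e_2 = (-0.1543, -0.7715, -0.6172).
r_{13} = e_1·v_3 = 0.8018; r_{23} = e_2·v_3 = -0.1543.
u_3 = v_3 − 0.8018·e_1 + 0.1543·e_2 = (-1.6667, 1.6667, -1.6667).
‖u_3‖ = 2.8868, so e_3 = (-0.5774, 0.5774, -0.5774).

Q = [[0.8018, -0.1543, -0.5774], [0.2673, -0.7715, 0.5774], [-0.5345, -0.6172, -0.5774]], R = [[3.7417, -1.8708, 0.8018], [0.0000, 3.2404, -0.1543], [0.0000, 0.0000, 2.8868]]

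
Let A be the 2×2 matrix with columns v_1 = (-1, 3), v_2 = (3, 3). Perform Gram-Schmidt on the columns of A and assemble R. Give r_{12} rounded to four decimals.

v_1 = (-1, 3); ‖v_1‖ = 3.1623, so q_1 = (-0.3162, 0.9487).
r_{12} = q_1·v_2 = 1.8974.

r_{12} = 1.8974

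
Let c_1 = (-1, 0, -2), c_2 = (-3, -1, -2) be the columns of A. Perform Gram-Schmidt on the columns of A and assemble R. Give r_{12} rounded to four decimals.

c_1 = (-1, 0, -2); ‖c_1‖ = 2.2361, so e_1 = (-0.4472, 0.0000, -0.8944).
r_{12} = e_1·c_2 = 3.1305.

r_{12} = 3.1305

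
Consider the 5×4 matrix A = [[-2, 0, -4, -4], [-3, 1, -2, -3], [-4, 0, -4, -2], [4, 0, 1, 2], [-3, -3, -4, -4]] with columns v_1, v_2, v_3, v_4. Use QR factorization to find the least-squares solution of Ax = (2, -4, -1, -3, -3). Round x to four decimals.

e_1 = v_1/‖v_1‖ = (-2, -3, -4, 4, -3)/7.3485 = (-0.2722, -0.4082, -0.5443, 0.5443, -0.4082).
r_{12} = e_1·v_2 = 0.8165.
u_2 = v_2 − 0.8165·e_1 = (0.2222, 1.3333, 0.4444, -0.4444, -2.6667).
‖u_2‖ = 3.0551, so e_2 = (0.0727, 0.4364, 0.1455, -0.1455, -0.8729).
r_{13} = e_1·v_3 = 6.2598; r_{23} = e_2·v_3 = 1.6003.
u_3 = v_3 − 6.2598·e_1 − 1.6003·e_2 = (-2.4127, -0.1429, -0.8254, -2.1746, -0.0476).
‖u_3‖ = 3.3547, so e_3 = (-0.7192, -0.0426, -0.2460, -0.6482, -0.0142).
r_{14} = e_1·v_4 = 6.1237; r_{24} = e_2·v_4 = 1.3093; r_{34} = e_3·v_4 = 2.2570.
u_4 = v_4 − 6.1237·e_1 − 1.3093·e_2 − 2.2570·e_3 = (-0.8054, -0.9753, 1.6982, 0.3202, -0.3251).
‖u_4‖ = 2.1661, so e_4 = (-0.3718, -0.4503, 0.7840, 0.1478, -0.1501).
Qᵀb = (1.2247, 1.3093, 0.9652, 0.2803).
Back-substitute: x_4 = 0.2803/2.1661 = 0.1294.
x_3 = (0.9652 − 2.2570·0.1294)/3.3547 = 0.2007.
x_2 = (1.3093 − 1.6003·0.2007 − 1.3093·0.1294)/3.0551 = 0.2680.
x_1 = (1.2247 − 0.8165·0.2680 − 6.2598·0.2007 − 6.1237·0.1294)/7.3485 = -0.1419.

x = (-0.1419, 0.2680, 0.2007, 0.1294)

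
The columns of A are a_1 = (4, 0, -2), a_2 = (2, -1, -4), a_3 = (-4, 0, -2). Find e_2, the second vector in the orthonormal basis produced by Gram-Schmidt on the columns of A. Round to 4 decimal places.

e_1 = a_1/‖a_1‖ = (4, 0, -2)/4.4721 = (0.8944, 0.0000, -0.4472).
r_{12} = e_1·a_2 = 3.5777.
u_2 = a_2 − 3.5777·e_1 = (-1.2000, -1.0000, -2.4000).
‖u_2‖ = 2.8636, so e_2 = (-0.4191, -0.3492, -0.8381).

e_2 = (-0.4191, -0.3492, -0.8381)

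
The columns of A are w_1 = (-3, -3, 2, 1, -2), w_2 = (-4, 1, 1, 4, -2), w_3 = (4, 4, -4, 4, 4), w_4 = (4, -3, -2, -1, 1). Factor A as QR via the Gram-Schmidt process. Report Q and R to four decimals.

Q = [[-0.5774, -0.3806, 0.2987, 0.2936], [-0.5774, 0.6269, -0.4920, -0.1068], [0.3849, -0.0821, -0.2352, -0.5341], [0.1925, 0.6642, 0.6772, 0.0623], [-0.3849, -0.1194, 0.3934, -0.7831]], R = [[5.1962, 3.6566, -6.9282, -1.9245], [0.0000, 4.9628, 3.4926, -4.0225], [0.0000, 0.0000, 4.4499, 2.8576], [0.0000, 0.0000, 0.0000, 1.7176]]

e_1 = w_1/‖w_1‖ = (-3, -3, 2, 1, -2)/5.1962 = (-0.5774, -0.5774, 0.3849, 0.1925, -0.3849).
r_{12} = e_1·w_2 = 3.6566.
u_2 = w_2 − 3.6566·e_1 = (-1.8889, 3.1111, -0.4074, 3.2963, -0.5926).
‖u_2‖ = 4.9628, so e_2 = (-0.3806, 0.6269, -0.0821, 0.6642, -0.1194).
r_{13} = e_1·w_3 = -6.9282; r_{23} = e_2·w_3 = 3.4926.
u_3 = w_3 + 6.9282·e_1 − 3.4926·e_2 = (1.3293, -2.1895, -1.0466, 3.0135, 1.7504).
‖u_3‖ = 4.4499, so e_3 = (0.2987, -0.4920, -0.2352, 0.6772, 0.3934).
r_{14} = e_1·w_4 = -1.9245; r_{24} = e_2·w_4 = -4.0225; r_{34} = e_3·w_4 = 2.8576.
u_4 = w_4 + 1.9245·e_1 + 4.0225·e_2 − 2.8576·e_3 = (0.5043, -0.1835, -0.9174, 0.1069, -1.3451).
‖u_4‖ = 1.7176, so e_4 = (0.2936, -0.1068, -0.5341, 0.0623, -0.7831).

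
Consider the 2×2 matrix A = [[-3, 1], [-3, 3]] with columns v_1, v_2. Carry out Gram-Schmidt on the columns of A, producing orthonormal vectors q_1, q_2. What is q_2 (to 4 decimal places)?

v_1 = (-3, -3); ‖v_1‖ = 4.2426, so q_1 = (-0.7071, -0.7071).
q_1·v_2 = (-0.7071)·1 + (-0.7071)·3 = -2.8284.
u_2 = v_2 + 2.8284·q_1 = (-1.0000, 1.0000).
‖u_2‖ = 1.4142, so q_2 = (-0.7071, 0.7071).

q_2 = (-0.7071, 0.7071)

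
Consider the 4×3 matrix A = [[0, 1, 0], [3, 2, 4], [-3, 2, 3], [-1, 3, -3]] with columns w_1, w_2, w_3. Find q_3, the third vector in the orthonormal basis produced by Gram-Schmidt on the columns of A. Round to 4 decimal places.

w_1 = (0, 3, -3, -1); ‖w_1‖ = 4.3589, so q_1 = (0.0000, 0.6882, -0.6882, -0.2294).
q_1·w_2 = 0.0000·1 + 0.6882·2 + (-0.6882)·2 + (-0.2294)·3 = -0.6882.
u_2 = w_2 + 0.6882·q_1 = (1.0000, 2.4737, 1.5263, 2.8421).
‖u_2‖ = 4.1864, so q_2 = (0.2389, 0.5909, 0.3646, 0.6789).
q_1·w_3 = 0.0000·0 + 0.6882·4 + (-0.6882)·3 + (-0.2294)·(-3) = 1.3765; q_2·w_3 = 0.2389·0 + 0.5909·4 + 0.3646·3 + 0.6789·(-3) = 1.4206.
u_3 = w_3 − 1.3765·q_1 − 1.4206·q_2 = (-0.3393, 2.2132, 3.4294, -3.6486).
‖u_3‖ = 5.4852, so q_3 = (-0.0619, 0.4035, 0.6252, -0.6652).

q_3 = (-0.0619, 0.4035, 0.6252, -0.6652)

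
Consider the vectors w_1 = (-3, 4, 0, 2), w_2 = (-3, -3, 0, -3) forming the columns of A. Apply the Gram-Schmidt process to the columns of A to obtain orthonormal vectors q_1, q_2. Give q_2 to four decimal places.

q_2 = (-0.7990, -0.3574, 0.0000, -0.4836)

w_1 = (-3, 4, 0, 2); ‖w_1‖ = 5.3852, so q_1 = (-0.5571, 0.7428, 0.0000, 0.3714).
q_1·w_2 = (-0.5571)·(-3) + 0.7428·(-3) + 0.0000·0 + 0.3714·(-3) = -1.6713.
u_2 = w_2 + 1.6713·q_1 = (-3.9310, -1.7586, 0.0000, -2.3793).
‖u_2‖ = 4.9201, so q_2 = (-0.7990, -0.3574, 0.0000, -0.4836).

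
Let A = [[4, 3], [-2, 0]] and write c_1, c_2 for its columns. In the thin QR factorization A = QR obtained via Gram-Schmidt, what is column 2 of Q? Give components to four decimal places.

e_2 = (0.4472, 0.8944)

c_1 = (4, -2); ‖c_1‖ = 4.4721, so e_1 = (0.8944, -0.4472).
e_1·c_2 = 0.8944·3 + (-0.4472)·0 = 2.6833.
u_2 = c_2 − 2.6833·e_1 = (0.6000, 1.2000).
‖u_2‖ = 1.3416, so e_2 = (0.4472, 0.8944).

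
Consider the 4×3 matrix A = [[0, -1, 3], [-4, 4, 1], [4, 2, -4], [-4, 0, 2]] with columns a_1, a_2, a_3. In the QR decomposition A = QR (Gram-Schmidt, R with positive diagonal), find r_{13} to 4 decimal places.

r_{13} = -4.0415

a_1 = (0, -4, 4, -4); ‖a_1‖ = 6.9282, so e_1 = (0.0000, -0.5774, 0.5774, -0.5774).
r_{13} = e_1·a_3 = -4.0415.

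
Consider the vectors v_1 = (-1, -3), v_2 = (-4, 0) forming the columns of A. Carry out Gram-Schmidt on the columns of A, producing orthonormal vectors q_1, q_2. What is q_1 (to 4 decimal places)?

q_1 = (-0.3162, -0.9487)

v_1 = (-1, -3); ‖v_1‖ = 3.1623, so q_1 = (-0.3162, -0.9487).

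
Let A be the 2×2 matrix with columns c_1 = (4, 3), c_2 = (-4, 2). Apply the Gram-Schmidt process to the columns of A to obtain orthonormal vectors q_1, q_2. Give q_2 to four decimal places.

c_1 = (4, 3); ‖c_1‖ = 5.0000, so q_1 = (0.8000, 0.6000).
q_1·c_2 = 0.8000·(-4) + 0.6000·2 = -2.0000.
u_2 = c_2 + 2.0000·q_1 = (-2.4000, 3.2000).
‖u_2‖ = 4.0000, so q_2 = (-0.6000, 0.8000).

q_2 = (-0.6000, 0.8000)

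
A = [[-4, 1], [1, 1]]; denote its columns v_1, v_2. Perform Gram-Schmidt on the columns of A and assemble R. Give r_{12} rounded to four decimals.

r_{12} = -0.7276

v_1 = (-4, 1); ‖v_1‖ = 4.1231, so e_1 = (-0.9701, 0.2425).
r_{12} = e_1·v_2 = -0.7276.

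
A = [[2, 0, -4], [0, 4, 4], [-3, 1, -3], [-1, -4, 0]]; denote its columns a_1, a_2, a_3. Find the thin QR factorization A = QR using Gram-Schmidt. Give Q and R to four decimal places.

a_1 = (2, 0, -3, -1); ‖a_1‖ = 3.7417, so e_1 = (0.5345, 0.0000, -0.8018, -0.2673).
e_1·a_2 = 0.5345·0 + 0.0000·4 + (-0.8018)·1 + (-0.2673)·(-4) = 0.2673.
u_2 = a_2 − 0.2673·e_1 = (-0.1429, 4.0000, 1.2143, -3.9286).
‖u_2‖ = 5.7383, so e_2 = (-0.0249, 0.6971, 0.2116, -0.6846).
e_1·a_3 = 0.5345·(-4) + 0.0000·4 + (-0.8018)·(-3) + (-0.2673)·0 = 0.2673; e_2·a_3 = (-0.0249)·(-4) + 0.6971·4 + 0.2116·(-3) + (-0.6846)·0 = 2.2530.
u_3 = a_3 − 0.2673·e_1 − 2.2530·e_2 = (-4.0868, 2.4295, -3.2625, 1.6139).
‖u_3‖ = 5.9877, so e_3 = (-0.6825, 0.4057, -0.5449, 0.2695).

Q = [[0.5345, -0.0249, -0.6825], [0.0000, 0.6971, 0.4057], [-0.8018, 0.2116, -0.5449], [-0.2673, -0.6846, 0.2695]], R = [[3.7417, 0.2673, 0.2673], [0.0000, 5.7383, 2.2530], [0.0000, 0.0000, 5.9877]]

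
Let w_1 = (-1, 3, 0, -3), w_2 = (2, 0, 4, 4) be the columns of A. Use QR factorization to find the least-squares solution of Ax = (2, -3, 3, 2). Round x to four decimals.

x = (-0.5656, 0.4467)

q_1 = w_1/‖w_1‖ = (-1, 3, 0, -3)/4.3589 = (-0.2294, 0.6882, 0.0000, -0.6882).
r_{12} = q_1·w_2 = -3.2118.
u_2 = w_2 + 3.2118·q_1 = (1.2632, 2.2105, 4.0000, 1.7895).
‖u_2‖ = 5.0680, so q_2 = (0.2492, 0.4362, 0.7893, 0.3531).
Qᵀb = (-3.9001, 2.2640).
Back-substitute: x_2 = 2.2640/5.0680 = 0.4467.
x_1 = (-3.9001 + 3.2118·0.4467)/4.3589 = -0.5656.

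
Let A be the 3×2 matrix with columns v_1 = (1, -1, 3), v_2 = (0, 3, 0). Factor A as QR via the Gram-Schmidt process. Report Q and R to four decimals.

Q = [[0.3015, 0.0953], [-0.3015, 0.9535], [0.9045, 0.2860]], R = [[3.3166, -0.9045], [0.0000, 2.8604]]

v_1 = (1, -1, 3); ‖v_1‖ = 3.3166, so q_1 = (0.3015, -0.3015, 0.9045).
q_1·v_2 = 0.3015·0 + (-0.3015)·3 + 0.9045·0 = -0.9045.
u_2 = v_2 + 0.9045·q_1 = (0.2727, 2.7273, 0.8182).
‖u_2‖ = 2.8604, so q_2 = (0.0953, 0.9535, 0.2860).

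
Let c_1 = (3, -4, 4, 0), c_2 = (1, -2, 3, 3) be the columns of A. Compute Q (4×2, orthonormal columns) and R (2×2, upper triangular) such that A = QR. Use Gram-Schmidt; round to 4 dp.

e_1 = c_1/‖c_1‖ = (3, -4, 4, 0)/6.4031 = (0.4685, -0.6247, 0.6247, 0.0000).
r_{12} = e_1·c_2 = 3.5920.
u_2 = c_2 − 3.5920·e_1 = (-0.6829, 0.2439, 0.7561, 3.0000).
‖u_2‖ = 3.1777, so e_2 = (-0.2149, 0.0768, 0.2379, 0.9441).

Q = [[0.4685, -0.2149], [-0.6247, 0.0768], [0.6247, 0.2379], [0.0000, 0.9441]], R = [[6.4031, 3.5920], [0.0000, 3.1777]]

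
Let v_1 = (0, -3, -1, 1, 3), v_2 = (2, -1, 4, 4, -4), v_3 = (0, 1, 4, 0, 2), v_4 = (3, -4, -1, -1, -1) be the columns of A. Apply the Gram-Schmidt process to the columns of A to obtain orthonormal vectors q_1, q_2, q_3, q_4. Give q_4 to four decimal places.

q_4 = (0.6115, -0.3842, 0.1519, -0.6655, -0.1117)

v_1 = (0, -3, -1, 1, 3); ‖v_1‖ = 4.4721, so q_1 = (0.0000, -0.6708, -0.2236, 0.2236, 0.6708).
q_1·v_2 = 0.0000·2 + (-0.6708)·(-1) + (-0.2236)·4 + 0.2236·4 + 0.6708·(-4) = -2.0125.
u_2 = v_2 + 2.0125·q_1 = (2.0000, -2.3500, 3.5500, 4.4500, -2.6500).
‖u_2‖ = 6.9964, so q_2 = (0.2859, -0.3359, 0.5074, 0.6360, -0.3788).
q_1·v_3 = 0.0000·0 + (-0.6708)·1 + (-0.2236)·4 + 0.2236·0 + 0.6708·2 = -0.2236; q_2·v_3 = 0.2859·0 + (-0.3359)·1 + 0.5074·4 + 0.6360·0 + (-0.3788)·2 = 0.9362.
u_3 = v_3 + 0.2236·q_1 − 0.9362·q_2 = (-0.2676, 1.1645, 3.4750, -0.5455, 2.5046).
‖u_3‖ = 4.4804, so q_3 = (-0.0597, 0.2599, 0.7756, -0.1217, 0.5590).
q_1·v_4 = 0.0000·3 + (-0.6708)·(-4) + (-0.2236)·(-1) + 0.2236·(-1) + 0.6708·(-1) = 2.0125; q_2·v_4 = 0.2859·3 + (-0.3359)·(-4) + 0.5074·(-1) + 0.6360·(-1) + (-0.3788)·(-1) = 1.4364; q_3·v_4 = (-0.0597)·3 + 0.2599·(-4) + 0.7756·(-1) + (-0.1217)·(-1) + 0.5590·(-1) = -2.4317.
u_4 = v_4 − 2.0125·q_1 − 1.4364·q_2 + 2.4317·q_3 = (2.4441, -1.5355, 0.6072, -2.6597, -0.4466).
‖u_4‖ = 3.9967, so q_4 = (0.6115, -0.3842, 0.1519, -0.6655, -0.1117).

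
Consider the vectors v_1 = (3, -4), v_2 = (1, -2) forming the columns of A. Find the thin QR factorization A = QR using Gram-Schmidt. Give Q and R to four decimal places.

e_1 = v_1/‖v_1‖ = (3, -4)/5.0000 = (0.6000, -0.8000).
r_{12} = e_1·v_2 = 2.2000.
u_2 = v_2 − 2.2000·e_1 = (-0.3200, -0.2400).
‖u_2‖ = 0.4000, so e_2 = (-0.8000, -0.6000).

Q = [[0.6000, -0.8000], [-0.8000, -0.6000]], R = [[5.0000, 2.2000], [0.0000, 0.4000]]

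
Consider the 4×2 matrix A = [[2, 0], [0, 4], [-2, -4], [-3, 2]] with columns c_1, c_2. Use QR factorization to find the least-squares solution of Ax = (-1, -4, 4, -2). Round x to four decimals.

x = (-0.1184, -0.9934)

q_1 = c_1/‖c_1‖ = (2, 0, -2, -3)/4.1231 = (0.4851, 0.0000, -0.4851, -0.7276).
r_{12} = q_1·c_2 = 0.4851.
u_2 = c_2 − 0.4851·q_1 = (-0.2353, 4.0000, -3.7647, 2.3529).
‖u_2‖ = 5.9804, so q_2 = (-0.0393, 0.6689, -0.6295, 0.3934).
Qᵀb = (-0.9701, -5.9410).
Back-substitute: x_2 = -5.9410/5.9804 = -0.9934.
x_1 = (-0.9701 − 0.4851·(-0.9934))/4.1231 = -0.1184.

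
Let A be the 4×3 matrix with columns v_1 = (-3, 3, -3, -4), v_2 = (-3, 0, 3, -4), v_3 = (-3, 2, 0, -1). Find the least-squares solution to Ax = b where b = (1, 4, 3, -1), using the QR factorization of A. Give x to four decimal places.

x = (-0.2230, 0.1852, 0.5592)

v_1 = (-3, 3, -3, -4); ‖v_1‖ = 6.5574, so e_1 = (-0.4575, 0.4575, -0.4575, -0.6100).
e_1·v_2 = (-0.4575)·(-3) + 0.4575·0 + (-0.4575)·3 + (-0.6100)·(-4) = 2.4400.
u_2 = v_2 − 2.4400·e_1 = (-1.8837, -1.1163, 4.1163, -2.5116).
‖u_2‖ = 5.2959, so e_2 = (-0.3557, -0.2108, 0.7773, -0.4743).
e_1·v_3 = (-0.4575)·(-3) + 0.4575·2 + (-0.4575)·0 + (-0.6100)·(-1) = 2.8975; e_2·v_3 = (-0.3557)·(-3) + (-0.2108)·2 + 0.7773·0 + (-0.4743)·(-1) = 1.1198.
u_3 = v_3 − 2.8975·e_1 − 1.1198·e_2 = (-1.2761, 0.9104, 0.4552, 1.2985).
‖u_3‖ = 2.0858, so e_3 = (-0.6118, 0.4365, 0.2182, 0.6225).
Qᵀb = (0.6100, 1.6072, 1.1664).
Back-substitute: x_3 = 1.1664/2.0858 = 0.5592.
x_2 = (1.6072 − 1.1198·0.5592)/5.2959 = 0.1852.
x_1 = (0.6100 − 2.4400·0.1852 − 2.8975·0.5592)/6.5574 = -0.2230.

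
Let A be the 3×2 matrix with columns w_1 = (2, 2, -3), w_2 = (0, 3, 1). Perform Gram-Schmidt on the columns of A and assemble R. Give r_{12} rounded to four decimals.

w_1 = (2, 2, -3); ‖w_1‖ = 4.1231, so q_1 = (0.4851, 0.4851, -0.7276).
r_{12} = q_1·w_2 = 0.7276.

r_{12} = 0.7276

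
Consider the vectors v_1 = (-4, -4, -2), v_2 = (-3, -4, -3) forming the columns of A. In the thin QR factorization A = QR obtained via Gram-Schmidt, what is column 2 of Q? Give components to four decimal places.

v_1 = (-4, -4, -2); ‖v_1‖ = 6.0000, so e_1 = (-0.6667, -0.6667, -0.3333).
e_1·v_2 = (-0.6667)·(-3) + (-0.6667)·(-4) + (-0.3333)·(-3) = 5.6667.
u_2 = v_2 − 5.6667·e_1 = (0.7778, -0.2222, -1.1111).
‖u_2‖ = 1.3744, so e_2 = (0.5659, -0.1617, -0.8085).

e_2 = (0.5659, -0.1617, -0.8085)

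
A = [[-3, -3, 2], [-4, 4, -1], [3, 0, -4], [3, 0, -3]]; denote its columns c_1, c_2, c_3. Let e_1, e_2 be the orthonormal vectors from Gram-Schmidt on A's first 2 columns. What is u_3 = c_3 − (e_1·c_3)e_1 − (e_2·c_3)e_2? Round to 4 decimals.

e_1 = c_1/‖c_1‖ = (-3, -4, 3, 3)/6.5574 = (-0.4575, -0.6100, 0.4575, 0.4575).
r_{12} = e_1·c_2 = -1.0675.
u_2 = c_2 + 1.0675·e_1 = (-3.4884, 3.3488, 0.4884, 0.4884).
‖u_2‖ = 4.8847, so e_2 = (-0.7141, 0.6856, 0.1000, 0.1000).
r_{13} = e_1·c_3 = -3.5075; r_{23} = e_2·c_3 = -2.8137.
u_3 = c_3 + 3.5075·e_1 + 2.8137·e_2 = (-1.6140, -1.2105, -2.1140, -1.1140).

u_3 = (-1.6140, -1.2105, -2.1140, -1.1140)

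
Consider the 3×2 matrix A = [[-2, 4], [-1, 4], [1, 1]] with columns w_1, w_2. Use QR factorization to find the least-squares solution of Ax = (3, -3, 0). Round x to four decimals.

x = (-1.2857, -0.4286)

e_1 = w_1/‖w_1‖ = (-2, -1, 1)/2.4495 = (-0.8165, -0.4082, 0.4082).
r_{12} = e_1·w_2 = -4.4907.
u_2 = w_2 + 4.4907·e_1 = (0.3333, 2.1667, 2.8333).
‖u_2‖ = 3.5824, so e_2 = (0.0930, 0.6048, 0.7909).
Qᵀb = (-1.2247, -1.5353).
Back-substitute: x_2 = -1.5353/3.5824 = -0.4286.
x_1 = (-1.2247 + 4.4907·(-0.4286))/2.4495 = -1.2857.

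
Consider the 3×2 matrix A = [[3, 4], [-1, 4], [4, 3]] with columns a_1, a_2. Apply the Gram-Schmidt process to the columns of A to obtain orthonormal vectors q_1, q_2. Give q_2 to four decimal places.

q_2 = (0.3344, 0.9423, -0.0152)

a_1 = (3, -1, 4); ‖a_1‖ = 5.0990, so q_1 = (0.5883, -0.1961, 0.7845).
q_1·a_2 = 0.5883·4 + (-0.1961)·4 + 0.7845·3 = 3.9223.
u_2 = a_2 − 3.9223·q_1 = (1.6923, 4.7692, -0.0769).
‖u_2‖ = 5.0612, so q_2 = (0.3344, 0.9423, -0.0152).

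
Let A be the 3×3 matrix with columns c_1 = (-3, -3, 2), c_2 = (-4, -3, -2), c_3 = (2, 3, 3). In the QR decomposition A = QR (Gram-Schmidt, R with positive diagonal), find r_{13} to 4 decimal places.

c_1 = (-3, -3, 2); ‖c_1‖ = 4.6904, so q_1 = (-0.6396, -0.6396, 0.4264).
r_{13} = q_1·c_3 = -1.9188.

r_{13} = -1.9188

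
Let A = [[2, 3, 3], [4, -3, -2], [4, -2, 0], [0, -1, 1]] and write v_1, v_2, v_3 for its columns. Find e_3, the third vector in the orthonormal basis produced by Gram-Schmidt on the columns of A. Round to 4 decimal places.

v_1 = (2, 4, 4, 0); ‖v_1‖ = 6.0000, so e_1 = (0.3333, 0.6667, 0.6667, 0.0000).
e_1·v_2 = 0.3333·3 + 0.6667·(-3) + 0.6667·(-2) + 0.0000·(-1) = -2.3333.
u_2 = v_2 + 2.3333·e_1 = (3.7778, -1.4444, -0.4444, -1.0000).
‖u_2‖ = 4.1899, so e_2 = (0.9016, -0.3447, -0.1061, -0.2387).
e_1·v_3 = 0.3333·3 + 0.6667·(-2) + 0.6667·0 + 0.0000·1 = -0.3333; e_2·v_3 = 0.9016·3 + (-0.3447)·(-2) + (-0.1061)·0 + (-0.2387)·1 = 3.1557.
u_3 = v_3 + 0.3333·e_1 − 3.1557·e_2 = (0.2658, -0.6899, 0.5570, 1.7532).
‖u_3‖ = 1.9825, so e_3 = (0.1341, -0.3480, 0.2809, 0.8843).

e_3 = (0.1341, -0.3480, 0.2809, 0.8843)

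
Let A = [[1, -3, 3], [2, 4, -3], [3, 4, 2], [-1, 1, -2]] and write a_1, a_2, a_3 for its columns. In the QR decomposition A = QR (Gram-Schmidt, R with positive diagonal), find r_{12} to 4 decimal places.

r_{12} = 4.1312

a_1 = (1, 2, 3, -1); ‖a_1‖ = 3.8730, so e_1 = (0.2582, 0.5164, 0.7746, -0.2582).
r_{12} = e_1·a_2 = 4.1312.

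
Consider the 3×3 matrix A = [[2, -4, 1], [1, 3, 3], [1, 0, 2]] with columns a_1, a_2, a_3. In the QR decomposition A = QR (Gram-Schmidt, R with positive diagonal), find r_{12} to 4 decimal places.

a_1 = (2, 1, 1); ‖a_1‖ = 2.4495, so e_1 = (0.8165, 0.4082, 0.4082).
r_{12} = e_1·a_2 = -2.0412.

r_{12} = -2.0412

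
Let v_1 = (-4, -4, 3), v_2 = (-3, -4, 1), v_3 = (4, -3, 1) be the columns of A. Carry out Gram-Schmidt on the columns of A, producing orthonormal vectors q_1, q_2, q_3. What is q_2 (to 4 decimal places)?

q_1 = v_1/‖v_1‖ = (-4, -4, 3)/6.4031 = (-0.6247, -0.6247, 0.4685).
r_{12} = q_1·v_2 = 4.8414.
u_2 = v_2 − 4.8414·q_1 = (0.0244, -0.9756, -1.2683).
‖u_2‖ = 1.6003, so q_2 = (0.0152, -0.6096, -0.7925).

q_2 = (0.0152, -0.6096, -0.7925)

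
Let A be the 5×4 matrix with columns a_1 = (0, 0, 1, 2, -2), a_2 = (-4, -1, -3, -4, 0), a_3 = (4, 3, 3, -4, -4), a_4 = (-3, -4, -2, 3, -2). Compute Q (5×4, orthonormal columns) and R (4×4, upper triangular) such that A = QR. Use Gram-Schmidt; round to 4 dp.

e_1 = a_1/‖a_1‖ = (0, 0, 1, 2, -2)/3.0000 = (0.0000, 0.0000, 0.3333, 0.6667, -0.6667).
r_{12} = e_1·a_2 = -3.6667.
u_2 = a_2 + 3.6667·e_1 = (-4.0000, -1.0000, -1.7778, -1.5556, -2.4444).
‖u_2‖ = 5.3437, so e_2 = (-0.7485, -0.1871, -0.3327, -0.2911, -0.4574).
r_{13} = e_1·a_3 = 1.0000; r_{23} = e_2·a_3 = -1.5595.
u_3 = a_3 − 1.0000·e_1 + 1.5595·e_2 = (2.8327, 2.7082, 2.1479, -5.1206, -4.0467).
‖u_3‖ = 7.9100, so e_3 = (0.3581, 0.3424, 0.2715, -0.6474, -0.5116).
r_{14} = e_1·a_4 = 2.6667; r_{24} = e_2·a_4 = 3.7011; r_{34} = e_3·a_4 = -3.9058.
u_4 = a_4 − 2.6667·e_1 − 3.7011·e_2 + 3.9058·e_3 = (1.1692, -1.9701, -0.5970, -0.2289, -0.5274).
‖u_4‖ = 2.4363, so e_4 = (0.4799, -0.8087, -0.2451, -0.0939, -0.2165).

Q = [[0.0000, -0.7485, 0.3581, 0.4799], [0.0000, -0.1871, 0.3424, -0.8087], [0.3333, -0.3327, 0.2715, -0.2451], [0.6667, -0.2911, -0.6474, -0.0939], [-0.6667, -0.4574, -0.5116, -0.2165]], R = [[3.0000, -3.6667, 1.0000, 2.6667], [0.0000, 5.3437, -1.5595, 3.7011], [0.0000, 0.0000, 7.9100, -3.9058], [0.0000, 0.0000, 0.0000, 2.4363]]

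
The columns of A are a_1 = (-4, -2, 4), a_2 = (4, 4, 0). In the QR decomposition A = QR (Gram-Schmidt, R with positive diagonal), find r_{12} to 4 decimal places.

r_{12} = -4.0000

q_1 = a_1/‖a_1‖ = (-4, -2, 4)/6.0000 = (-0.6667, -0.3333, 0.6667).
r_{12} = q_1·a_2 = -4.0000.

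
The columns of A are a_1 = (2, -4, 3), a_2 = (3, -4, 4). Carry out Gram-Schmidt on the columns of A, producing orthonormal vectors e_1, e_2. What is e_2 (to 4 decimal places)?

a_1 = (2, -4, 3); ‖a_1‖ = 5.3852, so e_1 = (0.3714, -0.7428, 0.5571).
e_1·a_2 = 0.3714·3 + (-0.7428)·(-4) + 0.5571·4 = 6.3136.
u_2 = a_2 − 6.3136·e_1 = (0.6552, 0.6897, 0.4828).
‖u_2‖ = 1.0667, so e_2 = (0.6142, 0.6465, 0.4526).

e_2 = (0.6142, 0.6465, 0.4526)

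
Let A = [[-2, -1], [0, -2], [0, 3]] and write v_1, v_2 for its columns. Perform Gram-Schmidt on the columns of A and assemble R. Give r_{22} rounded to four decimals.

r_{22} = 3.6056

q_1 = v_1/‖v_1‖ = (-2, 0, 0)/2.0000 = (-1.0000, 0.0000, 0.0000).
r_{12} = q_1·v_2 = 1.0000.
u_2 = v_2 − 1.0000·q_1 = (0.0000, -2.0000, 3.0000).
r_{22} = ‖u_2‖ = 3.6056.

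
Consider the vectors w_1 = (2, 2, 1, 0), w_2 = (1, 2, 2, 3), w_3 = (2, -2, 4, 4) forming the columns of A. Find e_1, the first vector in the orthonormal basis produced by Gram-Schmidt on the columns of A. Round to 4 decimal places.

w_1 = (2, 2, 1, 0); ‖w_1‖ = 3.0000, so e_1 = (0.6667, 0.6667, 0.3333, 0.0000).

e_1 = (0.6667, 0.6667, 0.3333, 0.0000)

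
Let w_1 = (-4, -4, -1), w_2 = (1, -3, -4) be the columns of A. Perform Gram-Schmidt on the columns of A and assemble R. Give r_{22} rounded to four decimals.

w_1 = (-4, -4, -1); ‖w_1‖ = 5.7446, so e_1 = (-0.6963, -0.6963, -0.1741).
e_1·w_2 = (-0.6963)·1 + (-0.6963)·(-3) + (-0.1741)·(-4) = 2.0889.
u_2 = w_2 − 2.0889·e_1 = (2.4545, -1.5455, -3.6364).
r_{22} = ‖u_2‖ = 4.6515.

r_{22} = 4.6515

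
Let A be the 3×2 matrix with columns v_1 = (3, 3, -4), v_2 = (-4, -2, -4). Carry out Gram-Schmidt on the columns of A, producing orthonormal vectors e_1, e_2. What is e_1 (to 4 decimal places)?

v_1 = (3, 3, -4); ‖v_1‖ = 5.8310, so e_1 = (0.5145, 0.5145, -0.6860).

e_1 = (0.5145, 0.5145, -0.6860)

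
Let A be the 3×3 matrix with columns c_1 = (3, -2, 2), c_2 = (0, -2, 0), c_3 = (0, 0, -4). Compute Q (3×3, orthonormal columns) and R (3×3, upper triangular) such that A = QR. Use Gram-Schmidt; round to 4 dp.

Q = [[0.7276, -0.4036, 0.5547], [-0.4851, -0.8745, 0.0000], [0.4851, -0.2691, -0.8321]], R = [[4.1231, 0.9701, -1.9403], [0.0000, 1.7489, 1.0763], [0.0000, 0.0000, 3.3282]]

q_1 = c_1/‖c_1‖ = (3, -2, 2)/4.1231 = (0.7276, -0.4851, 0.4851).
r_{12} = q_1·c_2 = 0.9701.
u_2 = c_2 − 0.9701·q_1 = (-0.7059, -1.5294, -0.4706).
‖u_2‖ = 1.7489, so q_2 = (-0.4036, -0.8745, -0.2691).
r_{13} = q_1·c_3 = -1.9403; r_{23} = q_2·c_3 = 1.0763.
u_3 = c_3 + 1.9403·q_1 − 1.0763·q_2 = (1.8462, 0.0000, -2.7692).
‖u_3‖ = 3.3282, so q_3 = (0.5547, 0.0000, -0.8321).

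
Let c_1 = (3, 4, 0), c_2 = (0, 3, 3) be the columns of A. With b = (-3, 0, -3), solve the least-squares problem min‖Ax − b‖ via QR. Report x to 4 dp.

c_1 = (3, 4, 0); ‖c_1‖ = 5.0000, so q_1 = (0.6000, 0.8000, 0.0000).
q_1·c_2 = 0.6000·0 + 0.8000·3 + 0.0000·3 = 2.4000.
u_2 = c_2 − 2.4000·q_1 = (-1.4400, 1.0800, 3.0000).
‖u_2‖ = 3.4986, so q_2 = (-0.4116, 0.3087, 0.8575).
Qᵀb = (-1.8000, -1.3377).
Back-substitute: x_2 = -1.3377/3.4986 = -0.3824.
x_1 = (-1.8000 − 2.4000·(-0.3824))/5.0000 = -0.1765.

x = (-0.1765, -0.3824)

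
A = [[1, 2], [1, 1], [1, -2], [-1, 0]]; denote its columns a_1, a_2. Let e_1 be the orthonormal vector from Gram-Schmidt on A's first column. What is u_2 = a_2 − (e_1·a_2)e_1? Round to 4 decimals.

e_1 = a_1/‖a_1‖ = (1, 1, 1, -1)/2.0000 = (0.5000, 0.5000, 0.5000, -0.5000).
r_{12} = e_1·a_2 = 0.5000.
u_2 = a_2 − 0.5000·e_1 = (1.7500, 0.7500, -2.2500, 0.2500).

u_2 = (1.7500, 0.7500, -2.2500, 0.2500)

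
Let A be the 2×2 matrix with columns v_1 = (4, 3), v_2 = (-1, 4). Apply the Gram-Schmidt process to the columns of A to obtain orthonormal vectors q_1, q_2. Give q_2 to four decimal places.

v_1 = (4, 3); ‖v_1‖ = 5.0000, so q_1 = (0.8000, 0.6000).
q_1·v_2 = 0.8000·(-1) + 0.6000·4 = 1.6000.
u_2 = v_2 − 1.6000·q_1 = (-2.2800, 3.0400).
‖u_2‖ = 3.8000, so q_2 = (-0.6000, 0.8000).

q_2 = (-0.6000, 0.8000)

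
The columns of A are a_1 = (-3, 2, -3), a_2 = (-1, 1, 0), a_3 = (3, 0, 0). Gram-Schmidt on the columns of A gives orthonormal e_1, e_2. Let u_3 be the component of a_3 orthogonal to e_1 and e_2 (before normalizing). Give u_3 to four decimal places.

u_3 = (1.4211, 1.4211, -0.4737)

e_1 = a_1/‖a_1‖ = (-3, 2, -3)/4.6904 = (-0.6396, 0.4264, -0.6396).
r_{12} = e_1·a_2 = 1.0660.
u_2 = a_2 − 1.0660·e_1 = (-0.3182, 0.5455, 0.6818).
‖u_2‖ = 0.9293, so e_2 = (-0.3424, 0.5869, 0.7337).
r_{13} = e_1·a_3 = -1.9188; r_{23} = e_2·a_3 = -1.0271.
u_3 = a_3 + 1.9188·e_1 + 1.0271·e_2 = (1.4211, 1.4211, -0.4737).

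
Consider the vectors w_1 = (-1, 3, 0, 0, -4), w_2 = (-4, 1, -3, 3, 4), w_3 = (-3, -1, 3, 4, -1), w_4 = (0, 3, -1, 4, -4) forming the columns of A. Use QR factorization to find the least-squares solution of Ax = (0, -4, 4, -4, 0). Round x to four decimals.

w_1 = (-1, 3, 0, 0, -4); ‖w_1‖ = 5.0990, so q_1 = (-0.1961, 0.5883, 0.0000, 0.0000, -0.7845).
q_1·w_2 = (-0.1961)·(-4) + 0.5883·1 + 0.0000·(-3) + 0.0000·3 + (-0.7845)·4 = -1.7650.
u_2 = w_2 + 1.7650·q_1 = (-4.3462, 2.0385, -3.0000, 3.0000, 2.6154).
‖u_2‖ = 6.9199, so q_2 = (-0.6281, 0.2946, -0.4335, 0.4335, 0.3780).
q_1·w_3 = (-0.1961)·(-3) + 0.5883·(-1) + 0.0000·3 + 0.0000·4 + (-0.7845)·(-1) = 0.7845; q_2·w_3 = (-0.6281)·(-3) + 0.2946·(-1) + (-0.4335)·3 + 0.4335·4 + 0.3780·(-1) = 1.6452.
u_3 = w_3 − 0.7845·q_1 − 1.6452·q_2 = (-1.8129, -1.9462, 3.7133, 3.2867, -1.0064).
‖u_3‖ = 5.7165, so q_3 = (-0.3171, -0.3405, 0.6496, 0.5750, -0.1761).
q_1·w_4 = (-0.1961)·0 + 0.5883·3 + 0.0000·(-1) + 0.0000·4 + (-0.7845)·(-4) = 4.9029; q_2·w_4 = (-0.6281)·0 + 0.2946·3 + (-0.4335)·(-1) + 0.4335·4 + 0.3780·(-4) = 1.5396; q_3·w_4 = (-0.3171)·0 + (-0.3405)·3 + 0.6496·(-1) + 0.5750·4 + (-0.1761)·(-4) = 1.3331.
u_4 = w_4 − 4.9029·q_1 − 1.5396·q_2 − 1.3331·q_3 = (2.3513, 0.1157, -1.1985, 2.5660, -0.5010).
‖u_4‖ = 3.7167, so q_4 = (0.6326, 0.0311, -0.3225, 0.6904, -0.1348).
Qᵀb = (-2.3534, -4.6466, 1.6603, -4.1760).
Back-substitute: x_4 = -4.1760/3.7167 = -1.1236.
x_3 = (1.6603 − 1.3331·(-1.1236))/5.7165 = 0.5525.
x_2 = (-4.6466 − 1.6452·0.5525 − 1.5396·(-1.1236))/6.9199 = -0.5529.
x_1 = (-2.3534 + 1.7650·(-0.5529) − 0.7845·0.5525 − 4.9029·(-1.1236))/5.0990 = 0.3425.

x = (0.3425, -0.5529, 0.5525, -1.1236)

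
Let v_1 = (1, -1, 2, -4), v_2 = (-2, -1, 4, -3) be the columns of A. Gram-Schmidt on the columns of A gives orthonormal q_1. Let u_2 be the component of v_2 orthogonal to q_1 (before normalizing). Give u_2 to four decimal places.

q_1 = v_1/‖v_1‖ = (1, -1, 2, -4)/4.6904 = (0.2132, -0.2132, 0.4264, -0.8528).
r_{12} = q_1·v_2 = 4.0508.
u_2 = v_2 − 4.0508·q_1 = (-2.8636, -0.1364, 2.2727, 0.4545).

u_2 = (-2.8636, -0.1364, 2.2727, 0.4545)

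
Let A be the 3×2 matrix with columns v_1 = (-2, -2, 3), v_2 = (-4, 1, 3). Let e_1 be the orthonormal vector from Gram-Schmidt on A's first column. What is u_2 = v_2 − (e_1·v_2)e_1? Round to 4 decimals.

u_2 = (-2.2353, 2.7647, 0.3529)

e_1 = v_1/‖v_1‖ = (-2, -2, 3)/4.1231 = (-0.4851, -0.4851, 0.7276).
r_{12} = e_1·v_2 = 3.6380.
u_2 = v_2 − 3.6380·e_1 = (-2.2353, 2.7647, 0.3529).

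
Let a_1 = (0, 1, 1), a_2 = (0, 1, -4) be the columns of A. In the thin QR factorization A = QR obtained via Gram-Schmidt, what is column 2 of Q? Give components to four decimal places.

e_2 = (0.0000, 0.7071, -0.7071)

a_1 = (0, 1, 1); ‖a_1‖ = 1.4142, so e_1 = (0.0000, 0.7071, 0.7071).
e_1·a_2 = 0.0000·0 + 0.7071·1 + 0.7071·(-4) = -2.1213.
u_2 = a_2 + 2.1213·e_1 = (0.0000, 2.5000, -2.5000).
‖u_2‖ = 3.5355, so e_2 = (0.0000, 0.7071, -0.7071).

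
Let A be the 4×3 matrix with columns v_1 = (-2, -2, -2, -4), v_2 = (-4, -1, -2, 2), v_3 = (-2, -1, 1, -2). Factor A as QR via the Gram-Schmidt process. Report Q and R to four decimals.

Q = [[-0.3780, -0.7334, -0.4897], [-0.3780, -0.1173, -0.0602], [-0.3780, -0.3227, 0.8562], [-0.7559, 0.5867, -0.1532]], R = [[5.2915, 1.1339, 2.2678], [0.0000, 4.8697, 0.0880], [0.0000, 0.0000, 2.2021]]

q_1 = v_1/‖v_1‖ = (-2, -2, -2, -4)/5.2915 = (-0.3780, -0.3780, -0.3780, -0.7559).
r_{12} = q_1·v_2 = 1.1339.
u_2 = v_2 − 1.1339·q_1 = (-3.5714, -0.5714, -1.5714, 2.8571).
‖u_2‖ = 4.8697, so q_2 = (-0.7334, -0.1173, -0.3227, 0.5867).
r_{13} = q_1·v_3 = 2.2678; r_{23} = q_2·v_3 = 0.0880.
u_3 = v_3 − 2.2678·q_1 − 0.0880·q_2 = (-1.0783, -0.1325, 1.8855, -0.3373).
‖u_3‖ = 2.2021, so q_3 = (-0.4897, -0.0602, 0.8562, -0.1532).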